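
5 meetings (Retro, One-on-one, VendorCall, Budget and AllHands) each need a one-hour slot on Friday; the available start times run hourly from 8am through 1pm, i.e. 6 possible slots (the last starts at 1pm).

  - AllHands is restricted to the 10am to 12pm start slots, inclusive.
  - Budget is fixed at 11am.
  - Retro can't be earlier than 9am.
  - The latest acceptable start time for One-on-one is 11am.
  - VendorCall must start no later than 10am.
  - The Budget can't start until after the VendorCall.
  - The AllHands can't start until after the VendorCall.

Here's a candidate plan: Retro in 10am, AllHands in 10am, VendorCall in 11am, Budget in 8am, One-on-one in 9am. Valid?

AllHands is restricted to the 10am to 12pm start slots, inclusive — holds.
The latest acceptable start time for One-on-one is 11am — holds.
The AllHands can't start until after the VendorCall — violated.
VendorCall must start no later than 10am — violated.
Budget is fixed at 11am — violated.
The Budget can't start until after the VendorCall — violated.
Retro can't be earlier than 9am — holds.

No. The Budget can't start until after the VendorCall is not satisfied.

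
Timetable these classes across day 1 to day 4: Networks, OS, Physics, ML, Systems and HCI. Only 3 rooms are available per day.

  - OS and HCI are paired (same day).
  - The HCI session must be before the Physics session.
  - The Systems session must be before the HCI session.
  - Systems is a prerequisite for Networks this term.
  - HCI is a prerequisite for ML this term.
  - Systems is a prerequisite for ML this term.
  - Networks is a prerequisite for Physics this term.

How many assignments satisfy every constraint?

Splitting on Networks: it can be day 2 (5), day 3 (4). Listing each branch's schedules as (OS, Physics, ML, Systems, HCI) by day number:
Networks=day 2: (2,3,3,1,2) (2,3,4,1,2) (2,4,3,1,2) (2,4,4,1,2) (3,4,4,1,3) — 5.
Networks=day 3: (2,4,3,1,2) (2,4,4,1,2) (3,4,4,1,3) (3,4,4,2,3) — 4.
Summing: 5 + 4 = 9.

9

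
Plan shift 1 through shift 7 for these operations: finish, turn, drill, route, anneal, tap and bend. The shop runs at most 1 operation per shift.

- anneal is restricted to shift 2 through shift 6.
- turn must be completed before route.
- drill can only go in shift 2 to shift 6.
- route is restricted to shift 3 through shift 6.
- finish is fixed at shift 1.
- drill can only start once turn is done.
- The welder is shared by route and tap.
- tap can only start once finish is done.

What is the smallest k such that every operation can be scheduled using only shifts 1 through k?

7 shifts

The precedence chain requires at least 2 distinct shifts.
With at most 1 per shift and 7 operations, at least 7 shifts are needed.
route can't be placed before shift 3, so the schedule must run through at least shift 3.
7 works (last occupied shift: shift 7): for example anneal in shift 5, drill in shift 4, route in shift 3, turn in shift 2, finish in shift 1, tap in shift 6, bend in shift 7.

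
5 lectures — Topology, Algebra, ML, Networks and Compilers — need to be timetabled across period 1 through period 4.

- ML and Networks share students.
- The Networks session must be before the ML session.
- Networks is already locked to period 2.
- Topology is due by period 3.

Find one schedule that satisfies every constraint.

Networks=period 2; Algebra=period 1; Compilers=period 1; ML=period 3; Topology=period 1

Checking: Networks(period 2) before ML(period 3); ML(period 3) != Networks(period 2); Topology=period 1 in [period 1,period 3]; Networks=period 2 in [period 2,period 2].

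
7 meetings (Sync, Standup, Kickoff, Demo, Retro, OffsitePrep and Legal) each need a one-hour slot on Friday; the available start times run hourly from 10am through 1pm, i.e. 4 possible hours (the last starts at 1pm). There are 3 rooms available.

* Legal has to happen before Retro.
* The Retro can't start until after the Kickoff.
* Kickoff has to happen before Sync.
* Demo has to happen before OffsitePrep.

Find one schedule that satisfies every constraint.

Standup -> 12pm; Legal -> 10am; Sync -> 11am; OffsitePrep -> 11am; Retro -> 11am; Kickoff -> 10am; Demo -> 10am

Checking: Kickoff(10am) before Sync(11am); Demo(10am) before OffsitePrep(11am); Kickoff(10am) before Retro(11am); Legal(10am) before Retro(11am); max 3 per hour (cap 3).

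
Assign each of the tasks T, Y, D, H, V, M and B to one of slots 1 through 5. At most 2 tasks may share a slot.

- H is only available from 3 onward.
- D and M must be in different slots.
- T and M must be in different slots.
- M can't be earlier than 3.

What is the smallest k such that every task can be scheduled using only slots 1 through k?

With at most 2 per slot and 7 tasks, at least 4 slots are needed.
H can't be placed before 3, so the schedule must run through at least slot 3.
4 works (last occupied slot: 4): for example H in 3, T in 1, M in 3, Y in 1, D in 2, B in 4, V in 2.

4 slots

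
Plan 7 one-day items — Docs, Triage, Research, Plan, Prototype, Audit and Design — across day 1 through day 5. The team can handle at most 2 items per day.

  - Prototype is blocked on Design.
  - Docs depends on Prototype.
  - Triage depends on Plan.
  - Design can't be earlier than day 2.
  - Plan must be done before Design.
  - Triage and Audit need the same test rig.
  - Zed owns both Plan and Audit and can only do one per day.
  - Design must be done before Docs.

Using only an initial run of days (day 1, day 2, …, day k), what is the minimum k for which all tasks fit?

The precedence chain requires at least 4 distinct days.
With at most 2 per day and 7 tasks, at least 4 days are needed.
4 works (last occupied day: day 4): for example Plan -> day 1, Audit -> day 3, Triage -> day 2, Research -> day 1, Docs -> day 4, Design -> day 2, Prototype -> day 3.

4 days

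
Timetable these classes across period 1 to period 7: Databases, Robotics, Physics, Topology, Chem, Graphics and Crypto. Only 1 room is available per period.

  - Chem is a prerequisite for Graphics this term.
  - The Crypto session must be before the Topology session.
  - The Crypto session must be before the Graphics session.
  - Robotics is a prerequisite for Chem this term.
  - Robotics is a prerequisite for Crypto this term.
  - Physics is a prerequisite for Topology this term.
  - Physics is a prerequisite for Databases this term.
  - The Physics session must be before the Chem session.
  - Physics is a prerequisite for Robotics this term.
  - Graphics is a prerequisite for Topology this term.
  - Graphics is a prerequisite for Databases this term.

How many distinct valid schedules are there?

4

Enumerating: Chem in period 3, Databases in period 7, Topology in period 6, Crypto in period 4, Graphics in period 5, Robotics in period 2, Physics in period 1 | Graphics -> period 5; Databases -> period 7; Physics -> period 1; Crypto -> period 3; Chem -> period 4; Topology -> period 6; Robotics -> period 2 | Databases in period 6, Robotics in period 2, Physics in period 1, Topology in period 7, Crypto in period 4, Chem in period 3, Graphics in period 5 | Physics in period 1, Graphics in period 5, Topology in period 7, Databases in period 6, Chem in period 4, Crypto in period 3, Robotics in period 2.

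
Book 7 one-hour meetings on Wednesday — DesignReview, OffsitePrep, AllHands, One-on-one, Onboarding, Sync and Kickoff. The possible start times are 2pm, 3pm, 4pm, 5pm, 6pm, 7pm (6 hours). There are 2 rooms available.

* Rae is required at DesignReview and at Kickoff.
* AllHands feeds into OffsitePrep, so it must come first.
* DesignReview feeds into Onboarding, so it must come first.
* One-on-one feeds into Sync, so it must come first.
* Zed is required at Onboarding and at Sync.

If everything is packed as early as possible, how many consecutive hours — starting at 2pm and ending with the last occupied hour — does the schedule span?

The precedence chain requires at least 2 distinct hours.
With at most 2 per hour and 7 meetings, at least 4 hours are needed.
4 works (last occupied hour: 5pm): for example AllHands -> 2pm; OffsitePrep -> 3pm; Kickoff -> 4pm; Onboarding -> 4pm; Sync -> 5pm; One-on-one -> 3pm; DesignReview -> 2pm.

4 hours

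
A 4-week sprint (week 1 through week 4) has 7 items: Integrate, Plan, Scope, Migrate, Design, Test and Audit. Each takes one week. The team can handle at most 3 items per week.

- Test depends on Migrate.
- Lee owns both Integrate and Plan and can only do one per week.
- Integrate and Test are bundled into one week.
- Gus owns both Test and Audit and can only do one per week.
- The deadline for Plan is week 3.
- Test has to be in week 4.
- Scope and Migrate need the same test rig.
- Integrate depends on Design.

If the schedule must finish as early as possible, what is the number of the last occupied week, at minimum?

The precedence chain requires at least 2 distinct weeks.
With at most 3 per week and 7 work items, at least 3 weeks are needed.
Test can't be placed before week 4, so the schedule must run through at least week 4.
4 works (last occupied week: week 4): for example Design -> week 1, Test -> week 4, Integrate -> week 4, Audit -> week 2, Scope -> week 2, Migrate -> week 1, Plan -> week 1.

week 4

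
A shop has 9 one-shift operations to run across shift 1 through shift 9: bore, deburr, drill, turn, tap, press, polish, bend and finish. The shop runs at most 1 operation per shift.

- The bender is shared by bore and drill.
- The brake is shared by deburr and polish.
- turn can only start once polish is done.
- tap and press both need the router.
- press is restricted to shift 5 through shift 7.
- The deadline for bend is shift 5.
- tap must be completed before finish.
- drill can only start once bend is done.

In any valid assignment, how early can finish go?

Precedence pushes finish to at least shift 2.
finish at shift 2 is achievable: finish=shift 2, turn=shift 7, press=shift 5, tap=shift 1, bend=shift 3, bore=shift 8, deburr=shift 9, polish=shift 6, drill=shift 4.

shift 2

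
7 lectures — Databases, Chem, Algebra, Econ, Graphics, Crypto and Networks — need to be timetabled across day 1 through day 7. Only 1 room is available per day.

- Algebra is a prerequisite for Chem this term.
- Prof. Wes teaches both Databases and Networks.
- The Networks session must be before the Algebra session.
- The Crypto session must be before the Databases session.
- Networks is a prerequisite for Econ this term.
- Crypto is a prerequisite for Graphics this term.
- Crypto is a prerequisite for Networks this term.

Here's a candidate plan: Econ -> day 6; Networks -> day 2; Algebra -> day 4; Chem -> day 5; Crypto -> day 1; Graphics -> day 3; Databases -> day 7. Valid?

Valid

Prof. Wes teaches both Databases and Networks — holds.
Networks is a prerequisite for Econ this term — holds.
The Networks session must be before the Algebra session — holds.
Crypto is a prerequisite for Graphics this term — holds.
Crypto is a prerequisite for Networks this term — holds.
Algebra is a prerequisite for Chem this term — holds.
The Crypto session must be before the Databases session — holds.
Only 1 room is available per day — holds.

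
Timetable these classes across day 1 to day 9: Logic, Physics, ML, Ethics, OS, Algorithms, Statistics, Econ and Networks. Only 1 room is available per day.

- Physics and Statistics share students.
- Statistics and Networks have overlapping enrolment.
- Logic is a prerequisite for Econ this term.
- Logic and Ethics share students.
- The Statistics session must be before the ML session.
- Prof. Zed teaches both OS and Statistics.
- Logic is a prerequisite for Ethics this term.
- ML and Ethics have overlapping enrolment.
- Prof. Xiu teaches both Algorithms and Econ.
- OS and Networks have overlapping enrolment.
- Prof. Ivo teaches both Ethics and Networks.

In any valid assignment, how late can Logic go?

Downstream work caps Logic at day 8.
Logic at day 7 is achievable: ML -> day 2; Logic -> day 7; Econ -> day 9; Ethics -> day 8; Algorithms -> day 5; Networks -> day 6; Statistics -> day 1; OS -> day 4; Physics -> day 3.
Nothing later works — the conflict and capacity constraints rule out every day after day 7.

day 7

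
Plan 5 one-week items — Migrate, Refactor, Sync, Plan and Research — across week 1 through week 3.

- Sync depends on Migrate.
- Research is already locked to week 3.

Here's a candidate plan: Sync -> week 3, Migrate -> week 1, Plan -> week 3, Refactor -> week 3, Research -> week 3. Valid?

Yes

Sync depends on Migrate — holds.
Research is already locked to week 3 — holds.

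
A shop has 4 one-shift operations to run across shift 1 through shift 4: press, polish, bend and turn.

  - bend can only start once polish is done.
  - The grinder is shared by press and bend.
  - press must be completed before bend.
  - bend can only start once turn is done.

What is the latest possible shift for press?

Downstream work caps press at shift 3.
press at shift 3 is achievable: press in shift 3; polish in shift 1; bend in shift 4; turn in shift 1.

shift 3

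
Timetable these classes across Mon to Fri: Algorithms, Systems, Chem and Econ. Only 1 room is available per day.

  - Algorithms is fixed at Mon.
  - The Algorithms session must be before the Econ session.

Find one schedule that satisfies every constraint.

Econ=Tue, Systems=Wed, Algorithms=Mon, Chem=Thu

Checking: Algorithms(Mon) before Econ(Tue); Algorithms=Mon in [Mon,Mon]; max 1 per day (cap 1).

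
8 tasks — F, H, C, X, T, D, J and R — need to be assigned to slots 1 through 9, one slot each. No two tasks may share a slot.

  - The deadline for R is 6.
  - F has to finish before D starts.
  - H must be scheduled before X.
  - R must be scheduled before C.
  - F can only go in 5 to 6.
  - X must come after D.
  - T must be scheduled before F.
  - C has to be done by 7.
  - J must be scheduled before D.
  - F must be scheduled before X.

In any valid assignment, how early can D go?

Precedence pushes D to at least 6; downstream work caps D at 8.
D at 6 is achievable: F in 5; X in 8; J in 4; C in 2; D in 6; H in 7; R in 1; T in 3.

6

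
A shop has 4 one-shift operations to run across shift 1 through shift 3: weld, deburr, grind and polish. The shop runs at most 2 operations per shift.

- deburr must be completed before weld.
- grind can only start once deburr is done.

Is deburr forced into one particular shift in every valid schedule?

No

deburr can be shift 1 (e.g. deburr -> shift 1; grind -> shift 2; weld -> shift 2; polish -> shift 1) or shift 2 (e.g. weld in shift 3, polish in shift 1, grind in shift 3, deburr in shift 2).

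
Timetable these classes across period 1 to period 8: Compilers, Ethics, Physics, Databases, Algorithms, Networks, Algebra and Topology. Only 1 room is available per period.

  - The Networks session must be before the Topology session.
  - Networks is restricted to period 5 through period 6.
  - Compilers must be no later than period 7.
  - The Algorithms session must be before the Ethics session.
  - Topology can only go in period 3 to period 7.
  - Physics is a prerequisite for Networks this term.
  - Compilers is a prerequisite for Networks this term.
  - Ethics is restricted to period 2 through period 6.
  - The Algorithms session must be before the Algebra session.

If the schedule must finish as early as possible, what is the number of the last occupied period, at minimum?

period 8

The precedence chain requires at least 3 distinct periods.
With at most 1 per period and 8 classes, at least 8 periods are needed.
Propagating the time windows through the other constraints, Topology can't land before period 6, so the schedule must run through at least period 6.
8 works (last occupied period: period 8): for example Physics=period 4; Compilers=period 3; Networks=period 5; Ethics=period 2; Algorithms=period 1; Algebra=period 7; Databases=period 8; Topology=period 6.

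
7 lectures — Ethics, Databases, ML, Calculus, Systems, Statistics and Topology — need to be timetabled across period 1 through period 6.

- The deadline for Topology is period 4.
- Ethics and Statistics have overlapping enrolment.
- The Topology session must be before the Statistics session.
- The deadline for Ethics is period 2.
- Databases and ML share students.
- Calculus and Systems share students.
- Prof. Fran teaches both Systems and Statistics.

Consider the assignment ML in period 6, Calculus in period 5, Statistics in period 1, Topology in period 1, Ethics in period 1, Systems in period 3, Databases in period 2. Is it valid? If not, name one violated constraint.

Databases and ML share students — holds.
The deadline for Ethics is period 2 — holds.
Ethics and Statistics have overlapping enrolment — violated.
The deadline for Topology is period 4 — holds.
Calculus and Systems share students — holds.
Prof. Fran teaches both Systems and Statistics — holds.
The Topology session must be before the Statistics session — violated.

No. Ethics and Statistics have overlapping enrolment is not satisfied.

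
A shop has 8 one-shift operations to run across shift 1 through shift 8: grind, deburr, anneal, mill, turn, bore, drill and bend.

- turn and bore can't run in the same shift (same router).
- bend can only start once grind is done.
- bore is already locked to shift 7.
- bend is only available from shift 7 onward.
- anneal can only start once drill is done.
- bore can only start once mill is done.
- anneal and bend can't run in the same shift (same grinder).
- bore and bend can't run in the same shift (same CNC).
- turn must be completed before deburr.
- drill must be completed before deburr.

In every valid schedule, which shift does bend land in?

shift 8

bend's window is shift 7–shift 8.
bore is fixed at shift 7, and bend can't share a shift with bore.
So bend must be shift 8.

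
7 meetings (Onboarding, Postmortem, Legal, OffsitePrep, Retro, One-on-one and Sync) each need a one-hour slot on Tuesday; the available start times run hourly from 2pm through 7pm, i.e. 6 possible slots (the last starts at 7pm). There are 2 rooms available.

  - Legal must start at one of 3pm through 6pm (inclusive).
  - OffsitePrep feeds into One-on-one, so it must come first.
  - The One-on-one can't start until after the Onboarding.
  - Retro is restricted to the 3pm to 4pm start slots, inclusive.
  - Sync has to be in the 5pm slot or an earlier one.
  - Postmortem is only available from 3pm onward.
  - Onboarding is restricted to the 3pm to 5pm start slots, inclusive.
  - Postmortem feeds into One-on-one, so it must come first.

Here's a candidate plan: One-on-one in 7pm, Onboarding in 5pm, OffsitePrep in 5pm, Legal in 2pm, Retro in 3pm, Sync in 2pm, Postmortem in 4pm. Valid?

Invalid. Legal must start at one of 3pm through 6pm (inclusive).

Onboarding is restricted to the 3pm to 5pm start slots, inclusive — holds.
Retro is restricted to the 3pm to 4pm start slots, inclusive — holds.
Postmortem feeds into One-on-one, so it must come first — holds.
Legal must start at one of 3pm through 6pm (inclusive) — violated.
The One-on-one can't start until after the Onboarding — holds.
Sync has to be in the 5pm slot or an earlier one — holds.
OffsitePrep feeds into One-on-one, so it must come first — holds.
There are 2 rooms available — holds.
Postmortem is only available from 3pm onward — holds.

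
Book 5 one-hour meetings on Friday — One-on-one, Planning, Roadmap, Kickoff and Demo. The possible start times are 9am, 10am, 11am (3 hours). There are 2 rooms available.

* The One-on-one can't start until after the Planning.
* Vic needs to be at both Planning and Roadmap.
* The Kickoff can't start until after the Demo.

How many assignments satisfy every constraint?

Splitting on One-on-one: it can be 10am (4), 11am (8). Listing each branch's schedules as (Planning, Roadmap, Kickoff, Demo):
One-on-one=10am: (9am,10am,11am,9am) (9am,11am,10am,9am) (9am,11am,11am,9am) (9am,11am,11am,10am) — 4.
One-on-one=11am: (9am,10am,10am,9am) (9am,10am,11am,9am) (9am,10am,11am,10am) (9am,11am,10am,9am) (10am,9am,10am,9am) (10am,9am,11am,9am) (10am,9am,11am,10am) (10am,11am,10am,9am) — 8.
Summing: 4 + 8 = 12.

12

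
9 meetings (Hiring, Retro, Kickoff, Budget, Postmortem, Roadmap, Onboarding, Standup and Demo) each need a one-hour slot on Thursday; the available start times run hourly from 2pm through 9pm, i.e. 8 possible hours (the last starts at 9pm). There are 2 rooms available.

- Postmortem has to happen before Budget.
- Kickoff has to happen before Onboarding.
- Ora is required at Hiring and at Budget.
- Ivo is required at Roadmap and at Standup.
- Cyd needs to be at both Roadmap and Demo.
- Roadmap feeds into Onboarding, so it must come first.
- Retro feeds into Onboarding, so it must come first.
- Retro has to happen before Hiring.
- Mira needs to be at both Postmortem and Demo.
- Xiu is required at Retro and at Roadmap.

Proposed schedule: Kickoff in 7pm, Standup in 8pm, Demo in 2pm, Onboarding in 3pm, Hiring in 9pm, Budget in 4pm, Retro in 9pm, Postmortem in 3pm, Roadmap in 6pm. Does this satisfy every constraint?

Invalid. Retro feeds into Onboarding, so it must come first.

Ora is required at Hiring and at Budget — holds.
There are 2 rooms available — holds.
Kickoff has to happen before Onboarding — violated.
Xiu is required at Retro and at Roadmap — holds.
Retro has to happen before Hiring — violated.
Roadmap feeds into Onboarding, so it must come first — violated.
Mira needs to be at both Postmortem and Demo — holds.
Cyd needs to be at both Roadmap and Demo — holds.
Retro feeds into Onboarding, so it must come first — violated.
Ivo is required at Roadmap and at Standup — holds.
Postmortem has to happen before Budget — holds.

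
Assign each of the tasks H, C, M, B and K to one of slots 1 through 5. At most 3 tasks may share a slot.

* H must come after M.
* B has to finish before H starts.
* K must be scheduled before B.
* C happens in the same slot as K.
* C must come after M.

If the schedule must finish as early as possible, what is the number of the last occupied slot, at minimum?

The precedence chain requires at least 4 distinct slots.
With at most 3 per slot and 5 tasks, at least 2 slots are needed.
4 works (last occupied slot: 4): for example K in 2; H in 4; C in 2; B in 3; M in 1.

4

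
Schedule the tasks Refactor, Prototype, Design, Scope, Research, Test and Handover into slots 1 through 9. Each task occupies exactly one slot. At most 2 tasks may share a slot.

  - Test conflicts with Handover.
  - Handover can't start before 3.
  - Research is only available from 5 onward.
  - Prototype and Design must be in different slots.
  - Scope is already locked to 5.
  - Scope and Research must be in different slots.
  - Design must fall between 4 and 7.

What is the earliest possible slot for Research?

Research is available from 5.
Research at 6 is achievable: Scope -> 5; Refactor -> 1; Design -> 4; Prototype -> 1; Research -> 6; Test -> 2; Handover -> 3.
Nothing earlier works — the conflict and capacity constraints rule out every slot before 6.

6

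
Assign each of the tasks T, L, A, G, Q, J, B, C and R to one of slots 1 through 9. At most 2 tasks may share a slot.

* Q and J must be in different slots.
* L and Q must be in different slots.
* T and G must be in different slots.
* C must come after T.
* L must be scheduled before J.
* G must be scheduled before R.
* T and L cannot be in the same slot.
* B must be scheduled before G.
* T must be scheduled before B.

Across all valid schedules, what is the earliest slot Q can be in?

1

Q at 1 is achievable: L=2; G=3; Q=1; J=3; C=4; T=1; R=4; B=2; A=5.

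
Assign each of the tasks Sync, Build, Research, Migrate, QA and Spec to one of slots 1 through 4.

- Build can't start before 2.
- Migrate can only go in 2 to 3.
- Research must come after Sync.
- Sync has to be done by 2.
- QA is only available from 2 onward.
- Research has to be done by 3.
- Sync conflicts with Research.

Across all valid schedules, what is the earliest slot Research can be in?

2

Precedence pushes Research to at least 2; Research's own window allows nothing later than 3.
Research at 2 is achievable: QA in 2; Build in 2; Migrate in 2; Spec in 1; Research in 2; Sync in 1.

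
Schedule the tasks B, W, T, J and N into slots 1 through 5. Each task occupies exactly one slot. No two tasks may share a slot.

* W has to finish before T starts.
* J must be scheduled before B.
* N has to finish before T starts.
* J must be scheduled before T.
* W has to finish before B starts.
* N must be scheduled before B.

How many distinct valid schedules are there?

Splitting on B: it can be 4 (6), 5 (6). Listing each branch's schedules as (W, T, J, N):
B=4: (1,5,2,3) (1,5,3,2) (2,5,1,3) (2,5,3,1) (3,5,1,2) (3,5,2,1) — 6.
B=5: (1,4,2,3) (1,4,3,2) (2,4,1,3) (2,4,3,1) (3,4,1,2) (3,4,2,1) — 6.
Summing: 6 + 6 = 12.

12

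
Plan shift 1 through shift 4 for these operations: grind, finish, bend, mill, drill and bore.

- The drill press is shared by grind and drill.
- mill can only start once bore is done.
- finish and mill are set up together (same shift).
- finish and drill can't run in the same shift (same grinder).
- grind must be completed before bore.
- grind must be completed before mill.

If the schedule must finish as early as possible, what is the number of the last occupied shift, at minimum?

The precedence chain requires at least 3 distinct shifts.
3 works (last occupied shift: shift 3): for example grind in shift 1, finish in shift 3, bore in shift 2, mill in shift 3, bend in shift 1, drill in shift 2.

shift 3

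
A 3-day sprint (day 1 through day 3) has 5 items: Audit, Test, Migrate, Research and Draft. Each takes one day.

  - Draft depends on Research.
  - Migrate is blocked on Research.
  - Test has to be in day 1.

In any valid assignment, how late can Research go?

Downstream work caps Research at day 2.
Research at day 2 is achievable: Migrate in day 3; Research in day 2; Test in day 1; Draft in day 3; Audit in day 1.

day 2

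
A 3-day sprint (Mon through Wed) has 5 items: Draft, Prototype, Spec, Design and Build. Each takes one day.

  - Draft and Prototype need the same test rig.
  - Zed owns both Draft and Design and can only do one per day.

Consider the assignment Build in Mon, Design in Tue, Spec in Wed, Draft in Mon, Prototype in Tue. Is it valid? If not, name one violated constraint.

Yes, all constraints hold

Draft and Prototype need the same test rig — holds.
Zed owns both Draft and Design and can only do one per day — holds.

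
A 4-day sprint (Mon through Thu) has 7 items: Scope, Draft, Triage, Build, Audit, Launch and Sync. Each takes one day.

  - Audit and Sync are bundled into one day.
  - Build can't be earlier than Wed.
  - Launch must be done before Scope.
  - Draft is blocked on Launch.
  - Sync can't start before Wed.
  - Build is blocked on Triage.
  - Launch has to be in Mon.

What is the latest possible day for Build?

Build is available from Wed.
Build at Thu is achievable: Triage=Mon; Draft=Tue; Build=Thu; Scope=Tue; Launch=Mon; Audit=Wed; Sync=Wed.

Thu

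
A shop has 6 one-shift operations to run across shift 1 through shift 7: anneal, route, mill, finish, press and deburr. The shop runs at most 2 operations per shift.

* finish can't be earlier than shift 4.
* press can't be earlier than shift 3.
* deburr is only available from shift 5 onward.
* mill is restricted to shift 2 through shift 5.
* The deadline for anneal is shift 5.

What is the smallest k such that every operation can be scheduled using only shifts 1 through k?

5 shifts

With at most 2 per shift and 6 operations, at least 3 shifts are needed.
deburr can't be placed before shift 5, so the schedule must run through at least shift 5.
5 works (last occupied shift: shift 5): for example finish in shift 4; anneal in shift 1; mill in shift 2; route in shift 1; deburr in shift 5; press in shift 3.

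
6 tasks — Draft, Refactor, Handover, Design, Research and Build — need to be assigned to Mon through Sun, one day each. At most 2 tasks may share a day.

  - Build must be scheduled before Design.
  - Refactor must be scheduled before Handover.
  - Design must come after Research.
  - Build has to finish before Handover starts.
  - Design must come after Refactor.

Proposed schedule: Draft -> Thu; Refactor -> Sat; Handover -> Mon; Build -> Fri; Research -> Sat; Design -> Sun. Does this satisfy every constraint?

No. Refactor must be scheduled before Handover is not satisfied.

Design must come after Refactor — holds.
Build has to finish before Handover starts — violated.
Build must be scheduled before Design — holds.
At most 2 tasks may share a day — holds.
Design must come after Research — holds.
Refactor must be scheduled before Handover — violated.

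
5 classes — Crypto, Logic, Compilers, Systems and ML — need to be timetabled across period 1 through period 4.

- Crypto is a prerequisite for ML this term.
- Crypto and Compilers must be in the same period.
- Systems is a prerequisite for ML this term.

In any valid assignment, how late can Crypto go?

period 3

Downstream work caps Crypto at period 3.
Crypto at period 3 is achievable: Systems in period 1; Compilers in period 3; Logic in period 1; Crypto in period 3; ML in period 4.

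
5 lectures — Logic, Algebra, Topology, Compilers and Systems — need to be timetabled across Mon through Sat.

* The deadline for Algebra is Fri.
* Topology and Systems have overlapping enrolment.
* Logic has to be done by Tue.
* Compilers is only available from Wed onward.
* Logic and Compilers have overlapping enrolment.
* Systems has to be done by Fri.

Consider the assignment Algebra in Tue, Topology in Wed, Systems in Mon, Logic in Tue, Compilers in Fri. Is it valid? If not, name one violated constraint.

Compilers is only available from Wed onward — holds.
Logic and Compilers have overlapping enrolment — holds.
Logic has to be done by Tue — holds.
The deadline for Algebra is Fri — holds.
Topology and Systems have overlapping enrolment — holds.
Systems has to be done by Fri — holds.

Yes, all constraints hold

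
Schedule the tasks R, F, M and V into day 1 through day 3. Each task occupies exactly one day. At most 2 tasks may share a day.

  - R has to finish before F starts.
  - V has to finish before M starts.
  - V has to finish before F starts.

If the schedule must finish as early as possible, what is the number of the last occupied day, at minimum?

2

The precedence chain requires at least 2 distinct days.
With at most 2 per day and 4 tasks, at least 2 days are needed.
2 works (last occupied day: day 2): for example F=day 2, R=day 1, V=day 1, M=day 2.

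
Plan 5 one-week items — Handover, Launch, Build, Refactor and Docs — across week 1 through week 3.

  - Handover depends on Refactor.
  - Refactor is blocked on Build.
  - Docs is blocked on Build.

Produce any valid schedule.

Handover -> week 3; Build -> week 1; Refactor -> week 2; Docs -> week 2; Launch -> week 1

Checking: Build(week 1) before Docs(week 2); Build(week 1) before Refactor(week 2); Refactor(week 2) before Handover(week 3).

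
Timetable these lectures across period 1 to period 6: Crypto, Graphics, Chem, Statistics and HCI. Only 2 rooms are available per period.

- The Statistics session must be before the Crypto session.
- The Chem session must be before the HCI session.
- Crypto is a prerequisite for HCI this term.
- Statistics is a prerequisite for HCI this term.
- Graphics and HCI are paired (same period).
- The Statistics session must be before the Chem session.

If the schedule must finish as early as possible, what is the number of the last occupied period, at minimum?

The precedence chain requires at least 3 distinct periods.
With at most 2 per period and 5 lectures, at least 3 periods are needed.
3 works (last occupied period: period 3): for example HCI -> period 3, Graphics -> period 3, Statistics -> period 1, Chem -> period 2, Crypto -> period 2.

period 3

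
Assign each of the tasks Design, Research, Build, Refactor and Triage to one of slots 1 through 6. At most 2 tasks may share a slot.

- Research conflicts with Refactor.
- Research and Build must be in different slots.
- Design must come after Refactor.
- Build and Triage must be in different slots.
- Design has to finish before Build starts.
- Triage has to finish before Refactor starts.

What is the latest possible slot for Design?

5

Precedence pushes Design to at least 3; downstream work caps Design at 5.
Design at 5 is achievable: Refactor -> 2, Triage -> 1, Design -> 5, Research -> 1, Build -> 6.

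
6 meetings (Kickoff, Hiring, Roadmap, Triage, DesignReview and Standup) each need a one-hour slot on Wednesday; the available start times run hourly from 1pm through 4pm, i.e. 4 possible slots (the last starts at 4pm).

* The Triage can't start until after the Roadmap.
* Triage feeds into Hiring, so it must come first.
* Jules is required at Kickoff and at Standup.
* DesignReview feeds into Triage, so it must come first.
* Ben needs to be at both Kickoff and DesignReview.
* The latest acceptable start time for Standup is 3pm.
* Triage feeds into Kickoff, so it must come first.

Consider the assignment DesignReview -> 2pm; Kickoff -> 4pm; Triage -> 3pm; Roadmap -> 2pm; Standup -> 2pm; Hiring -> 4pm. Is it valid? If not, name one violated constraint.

Jules is required at Kickoff and at Standup — holds.
Triage feeds into Kickoff, so it must come first — holds.
The Triage can't start until after the Roadmap — holds.
The latest acceptable start time for Standup is 3pm — holds.
Triage feeds into Hiring, so it must come first — holds.
Ben needs to be at both Kickoff and DesignReview — holds.
DesignReview feeds into Triage, so it must come first — holds.

Yes, all constraints hold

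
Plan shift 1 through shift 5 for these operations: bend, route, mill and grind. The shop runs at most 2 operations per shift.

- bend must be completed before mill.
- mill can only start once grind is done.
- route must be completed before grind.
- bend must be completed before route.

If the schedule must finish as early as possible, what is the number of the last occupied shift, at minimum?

The precedence chain requires at least 4 distinct shifts.
With at most 2 per shift and 4 operations, at least 2 shifts are needed.
4 works (last occupied shift: shift 4): for example bend in shift 1, mill in shift 4, route in shift 2, grind in shift 3.

shift 4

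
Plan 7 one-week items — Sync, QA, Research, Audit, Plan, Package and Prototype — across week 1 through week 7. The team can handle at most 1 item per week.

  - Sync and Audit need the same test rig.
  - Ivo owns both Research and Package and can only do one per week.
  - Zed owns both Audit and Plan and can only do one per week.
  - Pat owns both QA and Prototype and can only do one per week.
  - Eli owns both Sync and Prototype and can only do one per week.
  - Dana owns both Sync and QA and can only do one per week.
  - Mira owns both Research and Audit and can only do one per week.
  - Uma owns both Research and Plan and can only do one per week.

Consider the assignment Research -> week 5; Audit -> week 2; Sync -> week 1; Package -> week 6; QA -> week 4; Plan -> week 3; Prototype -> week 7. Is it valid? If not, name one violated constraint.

Yes

The team can handle at most 1 item per week — holds.
Pat owns both QA and Prototype and can only do one per week — holds.
Ivo owns both Research and Package and can only do one per week — holds.
Mira owns both Research and Audit and can only do one per week — holds.
Uma owns both Research and Plan and can only do one per week — holds.
Dana owns both Sync and QA and can only do one per week — holds.
Sync and Audit need the same test rig — holds.
Zed owns both Audit and Plan and can only do one per week — holds.
Eli owns both Sync and Prototype and can only do one per week — holds.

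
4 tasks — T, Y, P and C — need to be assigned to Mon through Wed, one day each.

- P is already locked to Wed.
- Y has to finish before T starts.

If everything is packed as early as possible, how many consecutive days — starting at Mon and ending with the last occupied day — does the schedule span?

3

The precedence chain requires at least 2 distinct days.
P can't be placed before Wed — that is day 3 counting from Mon — so the schedule must run through at least 3 days.
3 works (last occupied day: Wed): for example Y in Mon, T in Tue, P in Wed, C in Mon.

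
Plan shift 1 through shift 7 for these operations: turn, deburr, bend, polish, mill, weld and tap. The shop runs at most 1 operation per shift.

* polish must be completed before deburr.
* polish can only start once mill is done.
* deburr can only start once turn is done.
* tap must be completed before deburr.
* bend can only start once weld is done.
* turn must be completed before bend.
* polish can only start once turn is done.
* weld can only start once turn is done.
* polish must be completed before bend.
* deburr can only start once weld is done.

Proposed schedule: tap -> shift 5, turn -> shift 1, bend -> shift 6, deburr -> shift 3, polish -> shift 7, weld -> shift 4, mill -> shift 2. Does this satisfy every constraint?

polish can only start once mill is done — holds.
turn must be completed before bend — holds.
tap must be completed before deburr — violated.
weld can only start once turn is done — holds.
deburr can only start once weld is done — violated.
polish must be completed before bend — violated.
deburr can only start once turn is done — holds.
The shop runs at most 1 operation per shift — holds.
polish can only start once turn is done — holds.
bend can only start once weld is done — holds.
polish must be completed before deburr — violated.

No. polish must be completed before deburr is not satisfied.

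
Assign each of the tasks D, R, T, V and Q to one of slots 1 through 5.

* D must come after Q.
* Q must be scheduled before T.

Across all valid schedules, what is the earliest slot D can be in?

2

Precedence pushes D to at least 2.
D at 2 is achievable: T -> 2; Q -> 1; R -> 1; D -> 2; V -> 1.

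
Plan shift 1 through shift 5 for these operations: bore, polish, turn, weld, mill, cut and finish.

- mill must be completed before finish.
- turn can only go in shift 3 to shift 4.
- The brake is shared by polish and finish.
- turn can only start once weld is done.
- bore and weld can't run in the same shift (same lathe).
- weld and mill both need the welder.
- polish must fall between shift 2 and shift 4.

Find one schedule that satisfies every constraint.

cut in shift 1; mill in shift 2; turn in shift 3; polish in shift 2; weld in shift 1; bore in shift 2; finish in shift 3

Checking: mill(shift 2) before finish(shift 3); weld(shift 1) before turn(shift 3); weld(shift 1) != mill(shift 2); bore(shift 2) != weld(shift 1); polish(shift 2) != finish(shift 3); polish=shift 2 in [shift 2,shift 4]; turn=shift 3 in [shift 3,shift 4].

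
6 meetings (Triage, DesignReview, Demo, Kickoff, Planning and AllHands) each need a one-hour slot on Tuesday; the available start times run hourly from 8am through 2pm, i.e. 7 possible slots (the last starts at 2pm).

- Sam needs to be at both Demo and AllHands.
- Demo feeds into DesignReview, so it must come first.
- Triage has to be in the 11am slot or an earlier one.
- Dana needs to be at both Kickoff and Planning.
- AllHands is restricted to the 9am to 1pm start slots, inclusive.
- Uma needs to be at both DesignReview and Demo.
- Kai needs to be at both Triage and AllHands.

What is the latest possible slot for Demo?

1pm

Downstream work caps Demo at 1pm.
Demo at 1pm is achievable: DesignReview=2pm, Triage=8am, AllHands=9am, Planning=9am, Kickoff=8am, Demo=1pm.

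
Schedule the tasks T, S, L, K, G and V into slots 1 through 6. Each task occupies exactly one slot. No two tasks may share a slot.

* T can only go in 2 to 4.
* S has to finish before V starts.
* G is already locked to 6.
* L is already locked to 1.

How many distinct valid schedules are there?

9

Splitting on T: it can be 2 (3), 3 (3), 4 (3). Listing each branch's schedules as (S, L, K, G, V):
T=2: (3,1,4,6,5) (3,1,5,6,4) (4,1,3,6,5) — 3.
T=3: (2,1,4,6,5) (2,1,5,6,4) (4,1,2,6,5) — 3.
T=4: (2,1,3,6,5) (2,1,5,6,3) (3,1,2,6,5) — 3.
Summing: 3 + 3 + 3 = 9.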